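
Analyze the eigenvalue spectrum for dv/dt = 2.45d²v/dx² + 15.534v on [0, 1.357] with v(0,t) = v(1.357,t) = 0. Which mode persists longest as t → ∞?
Eigenvalues: λₙ = 2.45n²π²/1.357² - 15.534.
First three modes:
  n=1: λ₁ = 2.45π²/1.357² - 15.534 ≈ -2.403
  n=2: λ₂ = 9.8π²/1.357² - 15.534 ≈ 36.991
  n=3: λ₃ = 22.05π²/1.357² - 15.534 ≈ 102.647
Since 2.45π²/1.357² ≈ 13.131 < 15.534, λ₁ < 0.
The n=1 mode grows fastest (−λₙ is largest for n=1) → dominates.
Asymptotic: v ~ c₁ sin(πx/1.357) e^{2.403t} (exponential growth at rate −λ₁ ≈ 2.403).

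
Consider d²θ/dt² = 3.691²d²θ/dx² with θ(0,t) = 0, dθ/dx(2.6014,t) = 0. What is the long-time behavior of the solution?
As t → ∞, θ oscillates (no decay). Energy is conserved; the solution oscillates indefinitely as standing waves.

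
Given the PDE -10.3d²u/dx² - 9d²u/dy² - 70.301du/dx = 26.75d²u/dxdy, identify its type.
Rewriting in standard form: -10.3d²u/dx² - 26.75d²u/dxdy - 9d²u/dy² - 70.301du/dx = 0. The second-order coefficients are A = -10.3, B = -26.75, C = -9. Since B² - 4AC = 344.7625 > 0, this is a hyperbolic PDE.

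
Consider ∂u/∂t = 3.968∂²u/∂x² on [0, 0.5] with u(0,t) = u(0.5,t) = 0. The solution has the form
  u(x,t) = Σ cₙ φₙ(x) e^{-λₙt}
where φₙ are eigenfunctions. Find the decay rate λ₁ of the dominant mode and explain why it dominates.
Eigenvalues: λₙ = 3.968n²π²/0.5².
First three modes:
  n=1: λ₁ = 3.968π²/0.5² ≈ 156.65
  n=2: λ₂ = 15.872π²/0.5² ≈ 626.601 (4× faster decay)
  n=3: λ₃ = 35.712π²/0.5² ≈ 1409.853 (9× faster decay)
As t → ∞, higher modes decay exponentially faster. The n=1 mode dominates: u ~ c₁ sin(πx/0.5) e^{-λ₁t}.
Decay rate: λ₁ = 3.968π²/0.5² ≈ 156.65.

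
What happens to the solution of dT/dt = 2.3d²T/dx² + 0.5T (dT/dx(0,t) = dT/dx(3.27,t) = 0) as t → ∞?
T grows unboundedly. With Neumann BCs the constant mode has diffusion eigenvalue 0, so any r > 0 makes it grow like e^(0.5t); solution grows exponentially.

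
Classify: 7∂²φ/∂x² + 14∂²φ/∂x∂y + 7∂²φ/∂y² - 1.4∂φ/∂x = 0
Parabolic (discriminant = 0).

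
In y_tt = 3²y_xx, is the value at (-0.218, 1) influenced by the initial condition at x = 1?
Yes. The domain of dependence is [-3.218, 2.782], and 1 ∈ [-3.218, 2.782].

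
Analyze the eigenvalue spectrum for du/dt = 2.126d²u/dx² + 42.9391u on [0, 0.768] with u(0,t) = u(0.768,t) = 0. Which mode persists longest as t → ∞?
Eigenvalues: λₙ = 2.126n²π²/0.768² - 42.9391.
First three modes:
  n=1: λ₁ = 2.126π²/0.768² - 42.9391 ≈ -7.364
  n=2: λ₂ = 8.504π²/0.768² - 42.9391 ≈ 99.359
  n=3: λ₃ = 19.134π²/0.768² - 42.9391 ≈ 277.233
Since 2.126π²/0.768² ≈ 35.575 < 42.9391, λ₁ < 0.
The n=1 mode grows fastest (−λₙ is largest for n=1) → dominates.
Asymptotic: u ~ c₁ sin(πx/0.768) e^{7.364t} (exponential growth at rate −λ₁ ≈ 7.364).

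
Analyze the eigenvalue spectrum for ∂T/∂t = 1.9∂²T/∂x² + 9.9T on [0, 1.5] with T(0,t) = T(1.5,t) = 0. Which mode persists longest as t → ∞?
Eigenvalues: λₙ = 1.9n²π²/1.5² - 9.9.
First three modes:
  n=1: λ₁ = 1.9π²/1.5² - 9.9 ≈ -1.566
  n=2: λ₂ = 7.6π²/1.5² - 9.9 ≈ 23.437
  n=3: λ₃ = 17.1π²/1.5² - 9.9 ≈ 65.109
Since 1.9π²/1.5² ≈ 8.334 < 9.9, λ₁ < 0.
The n=1 mode grows fastest (−λₙ is largest for n=1) → dominates.
Asymptotic: T ~ c₁ sin(πx/1.5) e^{1.566t} (exponential growth at rate −λ₁ ≈ 1.566).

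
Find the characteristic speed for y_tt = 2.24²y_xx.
Speed = 2.24. Information travels along characteristics x = x₀ ± 2.24t.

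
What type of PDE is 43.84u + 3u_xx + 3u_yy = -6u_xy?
Rewriting in standard form: 3u_xx + 6u_xy + 3u_yy + 43.84u = 0. With A = 3, B = 6, C = 3, the discriminant is 0. This is a parabolic PDE.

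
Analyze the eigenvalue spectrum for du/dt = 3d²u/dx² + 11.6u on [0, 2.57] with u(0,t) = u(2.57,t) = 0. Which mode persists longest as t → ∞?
Eigenvalues: λₙ = 3n²π²/2.57² - 11.6.
First three modes:
  n=1: λ₁ = 3π²/2.57² - 11.6 ≈ -7.117
  n=2: λ₂ = 12π²/2.57² - 11.6 ≈ 6.331
  n=3: λ₃ = 27π²/2.57² - 11.6 ≈ 28.746
Since 3π²/2.57² ≈ 4.483 < 11.6, λ₁ < 0.
The n=1 mode grows fastest (−λₙ is largest for n=1) → dominates.
Asymptotic: u ~ c₁ sin(πx/2.57) e^{7.117t} (exponential growth at rate −λ₁ ≈ 7.117).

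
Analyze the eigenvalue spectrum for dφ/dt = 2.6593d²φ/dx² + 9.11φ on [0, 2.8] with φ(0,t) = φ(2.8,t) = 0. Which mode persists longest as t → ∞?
Eigenvalues: λₙ = 2.6593n²π²/2.8² - 9.11.
First three modes:
  n=1: λ₁ = 2.6593π²/2.8² - 9.11 ≈ -5.762
  n=2: λ₂ = 10.6372π²/2.8² - 9.11 ≈ 4.281
  n=3: λ₃ = 23.9337π²/2.8² - 9.11 ≈ 21.02
Since 2.6593π²/2.8² ≈ 3.348 < 9.11, λ₁ < 0.
The n=1 mode grows fastest (−λₙ is largest for n=1) → dominates.
Asymptotic: φ ~ c₁ sin(πx/2.8) e^{5.762t} (exponential growth at rate −λ₁ ≈ 5.762).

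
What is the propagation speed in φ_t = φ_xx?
Infinite. The heat equation is parabolic, not hyperbolic, so disturbances propagate instantly.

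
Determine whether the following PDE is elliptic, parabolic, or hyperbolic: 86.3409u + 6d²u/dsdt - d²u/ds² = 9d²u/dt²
Rewriting in standard form: -d²u/ds² + 6d²u/dsdt - 9d²u/dt² + 86.3409u = 0. Coefficients: A = -1, B = 6, C = -9. B² - 4AC = 0, which is zero, so the equation is parabolic.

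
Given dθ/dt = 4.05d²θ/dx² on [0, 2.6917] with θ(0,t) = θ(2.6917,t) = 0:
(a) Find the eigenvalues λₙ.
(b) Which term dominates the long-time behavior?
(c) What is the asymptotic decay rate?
Eigenvalues: λₙ = 4.05n²π²/2.6917².
First three modes:
  n=1: λ₁ = 4.05π²/2.6917² ≈ 5.517
  n=2: λ₂ = 16.2π²/2.6917² ≈ 22.068 (4× faster decay)
  n=3: λ₃ = 36.45π²/2.6917² ≈ 49.653 (9× faster decay)
As t → ∞, higher modes decay exponentially faster. The n=1 mode dominates: θ ~ c₁ sin(πx/2.6917) e^{-λ₁t}.
Decay rate: λ₁ = 4.05π²/2.6917² ≈ 5.517.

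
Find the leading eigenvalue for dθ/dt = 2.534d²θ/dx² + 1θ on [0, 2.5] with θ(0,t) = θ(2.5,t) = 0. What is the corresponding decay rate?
Eigenvalues: λₙ = 2.534n²π²/2.5² - 1.
First three modes:
  n=1: λ₁ = 2.534π²/2.5² - 1 ≈ 3.002
  n=2: λ₂ = 10.136π²/2.5² - 1 ≈ 15.006
  n=3: λ₃ = 22.806π²/2.5² - 1 ≈ 35.014
Since 2.534π²/2.5² ≈ 4.002 > 1, all λₙ > 0.
The n=1 mode decays slowest → dominates as t → ∞.
Asymptotic: θ ~ c₁ sin(πx/2.5) e^{-λ₁t} with decay rate λ₁ ≈ 3.002.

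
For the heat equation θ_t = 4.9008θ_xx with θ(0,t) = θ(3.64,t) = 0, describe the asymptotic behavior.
θ → 0. Heat diffuses out through both boundaries.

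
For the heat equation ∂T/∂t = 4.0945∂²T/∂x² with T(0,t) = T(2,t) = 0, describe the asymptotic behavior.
T → 0. Heat diffuses out through both boundaries.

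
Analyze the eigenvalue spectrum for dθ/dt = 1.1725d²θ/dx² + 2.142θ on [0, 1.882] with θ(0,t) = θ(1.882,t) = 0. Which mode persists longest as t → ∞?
Eigenvalues: λₙ = 1.1725n²π²/1.882² - 2.142.
First three modes:
  n=1: λ₁ = 1.1725π²/1.882² - 2.142 ≈ 1.125
  n=2: λ₂ = 4.69π²/1.882² - 2.142 ≈ 10.927
  n=3: λ₃ = 10.5525π²/1.882² - 2.142 ≈ 27.263
Since 1.1725π²/1.882² ≈ 3.267 > 2.142, all λₙ > 0.
The n=1 mode decays slowest → dominates as t → ∞.
Asymptotic: θ ~ c₁ sin(πx/1.882) e^{-λ₁t} with decay rate λ₁ ≈ 1.125.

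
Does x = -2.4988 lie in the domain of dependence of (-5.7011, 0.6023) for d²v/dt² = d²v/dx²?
No. The domain of dependence is [-6.3034, -5.0988], and -2.4988 is outside this interval.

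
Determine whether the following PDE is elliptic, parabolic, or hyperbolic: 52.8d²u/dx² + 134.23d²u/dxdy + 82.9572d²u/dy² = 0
Coefficients: A = 52.8, B = 134.23, C = 82.9572. B² - 4AC = 497.13226, which is positive, so the equation is hyperbolic.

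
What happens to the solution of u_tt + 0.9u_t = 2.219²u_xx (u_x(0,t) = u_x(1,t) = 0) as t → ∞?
u → constant (steady state). Damping (γ=0.9) dissipates the nonconstant modes; with Neumann BCs the spatial average obeys M''+γM'=0 and tends to a finite limit.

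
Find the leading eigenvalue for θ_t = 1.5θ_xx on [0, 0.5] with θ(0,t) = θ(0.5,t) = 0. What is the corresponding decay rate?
Eigenvalues: λₙ = 1.5n²π²/0.5².
First three modes:
  n=1: λ₁ = 1.5π²/0.5² ≈ 59.218
  n=2: λ₂ = 6π²/0.5² ≈ 236.871 (4× faster decay)
  n=3: λ₃ = 13.5π²/0.5² ≈ 532.959 (9× faster decay)
As t → ∞, higher modes decay exponentially faster. The n=1 mode dominates: θ ~ c₁ sin(πx/0.5) e^{-λ₁t}.
Decay rate: λ₁ = 1.5π²/0.5² ≈ 59.218.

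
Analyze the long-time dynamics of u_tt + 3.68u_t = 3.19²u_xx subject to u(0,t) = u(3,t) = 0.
Long-time behavior: u → 0. Damping (γ=3.68) dissipates energy; oscillations decay exponentially.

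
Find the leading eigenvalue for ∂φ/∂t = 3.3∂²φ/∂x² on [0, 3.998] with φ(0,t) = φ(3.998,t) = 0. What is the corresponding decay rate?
Eigenvalues: λₙ = 3.3n²π²/3.998².
First three modes:
  n=1: λ₁ = 3.3π²/3.998² ≈ 2.038
  n=2: λ₂ = 13.2π²/3.998² ≈ 8.151 (4× faster decay)
  n=3: λ₃ = 29.7π²/3.998² ≈ 18.339 (9× faster decay)
As t → ∞, higher modes decay exponentially faster. The n=1 mode dominates: φ ~ c₁ sin(πx/3.998) e^{-λ₁t}.
Decay rate: λ₁ = 3.3π²/3.998² ≈ 2.038.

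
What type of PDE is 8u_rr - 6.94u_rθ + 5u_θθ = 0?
With A = 8, B = -6.94, C = 5, the discriminant is -111.8364. This is an elliptic PDE.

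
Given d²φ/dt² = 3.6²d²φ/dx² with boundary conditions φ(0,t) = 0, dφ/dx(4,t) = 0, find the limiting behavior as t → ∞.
φ oscillates (no decay). Energy is conserved; the solution oscillates indefinitely as standing waves.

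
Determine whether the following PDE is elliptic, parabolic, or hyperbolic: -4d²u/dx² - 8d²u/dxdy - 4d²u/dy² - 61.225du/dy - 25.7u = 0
Coefficients: A = -4, B = -8, C = -4. B² - 4AC = 0, which is zero, so the equation is parabolic.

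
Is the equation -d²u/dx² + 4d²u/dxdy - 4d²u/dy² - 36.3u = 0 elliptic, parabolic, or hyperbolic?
Computing B² - 4AC with A = -1, B = 4, C = -4: discriminant = 0 (zero). Answer: parabolic.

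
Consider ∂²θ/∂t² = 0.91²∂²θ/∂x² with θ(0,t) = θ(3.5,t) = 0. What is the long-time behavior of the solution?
As t → ∞, θ oscillates (no decay). Energy is conserved; the solution oscillates indefinitely as standing waves.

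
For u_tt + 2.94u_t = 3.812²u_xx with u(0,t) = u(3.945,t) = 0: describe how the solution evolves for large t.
u → 0. Damping (γ=2.94) dissipates energy; oscillations decay exponentially.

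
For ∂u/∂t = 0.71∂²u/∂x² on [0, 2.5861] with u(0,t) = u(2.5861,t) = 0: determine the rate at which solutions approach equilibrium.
Eigenvalues: λₙ = 0.71n²π²/2.5861².
First three modes:
  n=1: λ₁ = 0.71π²/2.5861² ≈ 1.048
  n=2: λ₂ = 2.84π²/2.5861² ≈ 4.191 (4× faster decay)
  n=3: λ₃ = 6.39π²/2.5861² ≈ 9.43 (9× faster decay)
As t → ∞, higher modes decay exponentially faster. The n=1 mode dominates: u ~ c₁ sin(πx/2.5861) e^{-λ₁t}.
Decay rate: λ₁ = 0.71π²/2.5861² ≈ 1.048.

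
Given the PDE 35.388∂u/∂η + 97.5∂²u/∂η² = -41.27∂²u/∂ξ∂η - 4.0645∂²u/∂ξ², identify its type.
Rewriting in standard form: 4.0645∂²u/∂ξ² + 41.27∂²u/∂ξ∂η + 97.5∂²u/∂η² + 35.388∂u/∂η = 0. The second-order coefficients are A = 4.0645, B = 41.27, C = 97.5. Since B² - 4AC = 118.0579 > 0, this is a hyperbolic PDE.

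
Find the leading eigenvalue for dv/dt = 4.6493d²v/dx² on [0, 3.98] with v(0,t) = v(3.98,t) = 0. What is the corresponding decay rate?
Eigenvalues: λₙ = 4.6493n²π²/3.98².
First three modes:
  n=1: λ₁ = 4.6493π²/3.98² ≈ 2.897
  n=2: λ₂ = 18.5972π²/3.98² ≈ 11.587 (4× faster decay)
  n=3: λ₃ = 41.8437π²/3.98² ≈ 26.071 (9× faster decay)
As t → ∞, higher modes decay exponentially faster. The n=1 mode dominates: v ~ c₁ sin(πx/3.98) e^{-λ₁t}.
Decay rate: λ₁ = 4.6493π²/3.98² ≈ 2.897.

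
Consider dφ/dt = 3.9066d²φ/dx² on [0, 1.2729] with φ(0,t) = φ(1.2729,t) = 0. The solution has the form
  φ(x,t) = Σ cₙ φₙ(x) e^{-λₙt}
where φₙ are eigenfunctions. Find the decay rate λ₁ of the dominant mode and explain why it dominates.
Eigenvalues: λₙ = 3.9066n²π²/1.2729².
First three modes:
  n=1: λ₁ = 3.9066π²/1.2729² ≈ 23.796
  n=2: λ₂ = 15.6264π²/1.2729² ≈ 95.185 (4× faster decay)
  n=3: λ₃ = 35.1594π²/1.2729² ≈ 214.167 (9× faster decay)
As t → ∞, higher modes decay exponentially faster. The n=1 mode dominates: φ ~ c₁ sin(πx/1.2729) e^{-λ₁t}.
Decay rate: λ₁ = 3.9066π²/1.2729² ≈ 23.796.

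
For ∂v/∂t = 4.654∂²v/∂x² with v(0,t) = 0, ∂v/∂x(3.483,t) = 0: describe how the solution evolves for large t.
v → 0. Heat escapes through the Dirichlet boundary.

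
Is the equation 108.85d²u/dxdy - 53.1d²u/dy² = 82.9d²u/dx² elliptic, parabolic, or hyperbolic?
Rewriting in standard form: -82.9d²u/dx² + 108.85d²u/dxdy - 53.1d²u/dy² = 0. Computing B² - 4AC with A = -82.9, B = 108.85, C = -53.1: discriminant = -5759.6375 (negative). Answer: elliptic.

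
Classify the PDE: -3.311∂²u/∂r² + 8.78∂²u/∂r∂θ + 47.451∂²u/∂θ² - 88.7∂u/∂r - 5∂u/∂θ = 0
A = -3.311, B = 8.78, C = 47.451. Discriminant B² - 4AC = 705.529444. Since 705.529444 > 0, hyperbolic.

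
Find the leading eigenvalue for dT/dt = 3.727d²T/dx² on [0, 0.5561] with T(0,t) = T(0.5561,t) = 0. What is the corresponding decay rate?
Eigenvalues: λₙ = 3.727n²π²/0.5561².
First three modes:
  n=1: λ₁ = 3.727π²/0.5561² ≈ 118.947
  n=2: λ₂ = 14.908π²/0.5561² ≈ 475.788 (4× faster decay)
  n=3: λ₃ = 33.543π²/0.5561² ≈ 1070.523 (9× faster decay)
As t → ∞, higher modes decay exponentially faster. The n=1 mode dominates: T ~ c₁ sin(πx/0.5561) e^{-λ₁t}.
Decay rate: λ₁ = 3.727π²/0.5561² ≈ 118.947.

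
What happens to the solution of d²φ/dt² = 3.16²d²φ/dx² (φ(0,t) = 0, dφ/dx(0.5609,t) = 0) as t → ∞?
φ oscillates (no decay). Energy is conserved; the solution oscillates indefinitely as standing waves.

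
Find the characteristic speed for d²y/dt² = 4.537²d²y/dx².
Speed = 4.537. Information travels along characteristics x = x₀ ± 4.537t.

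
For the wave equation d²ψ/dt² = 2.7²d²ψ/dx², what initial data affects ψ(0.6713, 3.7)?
Domain of dependence: [-9.3187, 10.6613]. Signals travel at speed 2.7, so data within |x - 0.6713| ≤ 2.7·3.7 = 9.99 can reach the point.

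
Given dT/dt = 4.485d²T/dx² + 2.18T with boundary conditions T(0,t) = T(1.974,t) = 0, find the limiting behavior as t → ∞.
T → 0. Diffusion dominates reaction (r=2.18 < κπ²/L²≈11.36); solution decays.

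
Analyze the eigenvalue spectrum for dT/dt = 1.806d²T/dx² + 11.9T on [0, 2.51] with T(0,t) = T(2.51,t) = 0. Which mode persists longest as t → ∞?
Eigenvalues: λₙ = 1.806n²π²/2.51² - 11.9.
First three modes:
  n=1: λ₁ = 1.806π²/2.51² - 11.9 ≈ -9.071
  n=2: λ₂ = 7.224π²/2.51² - 11.9 ≈ -0.583
  n=3: λ₃ = 16.254π²/2.51² - 11.9 ≈ 13.563
Since 1.806π²/2.51² ≈ 2.829 < 11.9, λ₁ < 0.
The n=1 mode grows fastest (−λₙ is largest for n=1) → dominates.
Asymptotic: T ~ c₁ sin(πx/2.51) e^{9.071t} (exponential growth at rate −λ₁ ≈ 9.071).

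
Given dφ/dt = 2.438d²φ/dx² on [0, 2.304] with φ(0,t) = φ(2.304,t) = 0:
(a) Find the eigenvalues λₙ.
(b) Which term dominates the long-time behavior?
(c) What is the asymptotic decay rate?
Eigenvalues: λₙ = 2.438n²π²/2.304².
First three modes:
  n=1: λ₁ = 2.438π²/2.304² ≈ 4.533
  n=2: λ₂ = 9.752π²/2.304² ≈ 18.131 (4× faster decay)
  n=3: λ₃ = 21.942π²/2.304² ≈ 40.795 (9× faster decay)
As t → ∞, higher modes decay exponentially faster. The n=1 mode dominates: φ ~ c₁ sin(πx/2.304) e^{-λ₁t}.
Decay rate: λ₁ = 2.438π²/2.304² ≈ 4.533.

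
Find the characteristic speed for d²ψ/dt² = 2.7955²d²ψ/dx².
Speed = 2.7955. Information travels along characteristics x = x₀ ± 2.7955t.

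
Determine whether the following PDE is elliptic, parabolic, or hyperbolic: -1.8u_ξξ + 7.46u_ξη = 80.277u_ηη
Rewriting in standard form: -1.8u_ξξ + 7.46u_ξη - 80.277u_ηη = 0. Coefficients: A = -1.8, B = 7.46, C = -80.277. B² - 4AC = -522.3428, which is negative, so the equation is elliptic.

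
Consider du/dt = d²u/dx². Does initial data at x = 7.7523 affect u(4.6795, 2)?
Yes, for any finite x. The heat equation has infinite propagation speed, so all initial data affects all points at any t > 0.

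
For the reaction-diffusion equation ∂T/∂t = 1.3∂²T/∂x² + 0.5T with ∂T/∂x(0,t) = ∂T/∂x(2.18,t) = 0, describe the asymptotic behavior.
T grows unboundedly. With Neumann BCs the constant mode has diffusion eigenvalue 0, so any r > 0 makes it grow like e^(0.5t); solution grows exponentially.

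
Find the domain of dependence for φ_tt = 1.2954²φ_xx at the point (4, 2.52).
Domain of dependence: [0.735592, 7.264408]. Signals travel at speed 1.2954, so data within |x - 4| ≤ 1.2954·2.52 = 3.264408 can reach the point.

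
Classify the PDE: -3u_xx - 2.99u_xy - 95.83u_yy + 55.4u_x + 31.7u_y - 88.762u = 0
A = -3, B = -2.99, C = -95.83. Discriminant B² - 4AC = -1141.0199. Since -1141.0199 < 0, elliptic.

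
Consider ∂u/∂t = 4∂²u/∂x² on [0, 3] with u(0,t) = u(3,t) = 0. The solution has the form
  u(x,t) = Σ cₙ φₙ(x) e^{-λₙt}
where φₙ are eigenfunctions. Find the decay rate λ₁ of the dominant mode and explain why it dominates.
Eigenvalues: λₙ = 4n²π²/3².
First three modes:
  n=1: λ₁ = 4π²/3² ≈ 4.386
  n=2: λ₂ = 16π²/3² ≈ 17.546 (4× faster decay)
  n=3: λ₃ = 36π²/3² ≈ 39.478 (9× faster decay)
As t → ∞, higher modes decay exponentially faster. The n=1 mode dominates: u ~ c₁ sin(πx/3) e^{-λ₁t}.
Decay rate: λ₁ = 4π²/3² ≈ 4.386.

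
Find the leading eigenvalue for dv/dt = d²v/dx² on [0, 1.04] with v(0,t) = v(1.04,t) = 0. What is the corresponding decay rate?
Eigenvalues: λₙ = n²π²/1.04².
First three modes:
  n=1: λ₁ = π²/1.04² ≈ 9.125
  n=2: λ₂ = 4π²/1.04² ≈ 36.5 (4× faster decay)
  n=3: λ₃ = 9π²/1.04² ≈ 82.125 (9× faster decay)
As t → ∞, higher modes decay exponentially faster. The n=1 mode dominates: v ~ c₁ sin(πx/1.04) e^{-λ₁t}.
Decay rate: λ₁ = π²/1.04² ≈ 9.125.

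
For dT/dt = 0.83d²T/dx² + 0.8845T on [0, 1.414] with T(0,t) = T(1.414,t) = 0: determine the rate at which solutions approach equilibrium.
Eigenvalues: λₙ = 0.83n²π²/1.414² - 0.8845.
First three modes:
  n=1: λ₁ = 0.83π²/1.414² - 0.8845 ≈ 3.213
  n=2: λ₂ = 3.32π²/1.414² - 0.8845 ≈ 15.504
  n=3: λ₃ = 7.47π²/1.414² - 0.8845 ≈ 35.99
Since 0.83π²/1.414² ≈ 4.097 > 0.8845, all λₙ > 0.
The n=1 mode decays slowest → dominates as t → ∞.
Asymptotic: T ~ c₁ sin(πx/1.414) e^{-λ₁t} with decay rate λ₁ ≈ 3.213.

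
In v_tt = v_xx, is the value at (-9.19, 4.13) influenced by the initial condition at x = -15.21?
No. The domain of dependence is [-13.32, -5.06], and -15.21 is outside this interval.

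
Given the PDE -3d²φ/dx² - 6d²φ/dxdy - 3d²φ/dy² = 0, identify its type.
The second-order coefficients are A = -3, B = -6, C = -3. Since B² - 4AC = 0 = 0, this is a parabolic PDE.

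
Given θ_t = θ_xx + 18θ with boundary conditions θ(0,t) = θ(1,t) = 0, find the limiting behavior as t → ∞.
θ grows unboundedly. Reaction dominates diffusion (r=18 > κπ²/L²≈9.87); solution grows exponentially.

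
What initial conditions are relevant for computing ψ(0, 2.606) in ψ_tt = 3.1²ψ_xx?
Domain of dependence: [-8.0786, 8.0786]. Signals travel at speed 3.1, so data within |x - 0| ≤ 3.1·2.606 = 8.0786 can reach the point.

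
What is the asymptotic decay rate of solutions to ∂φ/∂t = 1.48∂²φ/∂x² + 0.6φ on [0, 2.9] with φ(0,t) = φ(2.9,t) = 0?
Eigenvalues: λₙ = 1.48n²π²/2.9² - 0.6.
First three modes:
  n=1: λ₁ = 1.48π²/2.9² - 0.6 ≈ 1.137
  n=2: λ₂ = 5.92π²/2.9² - 0.6 ≈ 6.347
  n=3: λ₃ = 13.32π²/2.9² - 0.6 ≈ 15.032
Since 1.48π²/2.9² ≈ 1.737 > 0.6, all λₙ > 0.
The n=1 mode decays slowest → dominates as t → ∞.
Asymptotic: φ ~ c₁ sin(πx/2.9) e^{-λ₁t} with decay rate λ₁ ≈ 1.137.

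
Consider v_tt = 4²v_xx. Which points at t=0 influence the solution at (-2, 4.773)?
Domain of dependence: [-21.092, 17.092]. Signals travel at speed 4, so data within |x - -2| ≤ 4·4.773 = 19.092 can reach the point.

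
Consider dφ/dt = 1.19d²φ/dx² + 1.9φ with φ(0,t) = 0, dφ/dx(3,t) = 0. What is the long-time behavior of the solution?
As t → ∞, φ grows unboundedly. Reaction dominates diffusion (r=1.9 > κπ²/(4L²)≈0.33); solution grows exponentially.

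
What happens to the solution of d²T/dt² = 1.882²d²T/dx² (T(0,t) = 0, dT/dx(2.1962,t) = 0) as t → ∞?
T oscillates (no decay). Energy is conserved; the solution oscillates indefinitely as standing waves.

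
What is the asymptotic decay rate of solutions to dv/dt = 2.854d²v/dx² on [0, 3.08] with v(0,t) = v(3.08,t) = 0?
Eigenvalues: λₙ = 2.854n²π²/3.08².
First three modes:
  n=1: λ₁ = 2.854π²/3.08² ≈ 2.969
  n=2: λ₂ = 11.416π²/3.08² ≈ 11.877 (4× faster decay)
  n=3: λ₃ = 25.686π²/3.08² ≈ 26.724 (9× faster decay)
As t → ∞, higher modes decay exponentially faster. The n=1 mode dominates: v ~ c₁ sin(πx/3.08) e^{-λ₁t}.
Decay rate: λ₁ = 2.854π²/3.08² ≈ 2.969.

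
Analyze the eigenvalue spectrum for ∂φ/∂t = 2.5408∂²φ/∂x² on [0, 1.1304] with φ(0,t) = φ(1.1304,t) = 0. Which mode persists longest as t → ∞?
Eigenvalues: λₙ = 2.5408n²π²/1.1304².
First three modes:
  n=1: λ₁ = 2.5408π²/1.1304² ≈ 19.625
  n=2: λ₂ = 10.1632π²/1.1304² ≈ 78.499 (4× faster decay)
  n=3: λ₃ = 22.8672π²/1.1304² ≈ 176.623 (9× faster decay)
As t → ∞, higher modes decay exponentially faster. The n=1 mode dominates: φ ~ c₁ sin(πx/1.1304) e^{-λ₁t}.
Decay rate: λ₁ = 2.5408π²/1.1304² ≈ 19.625.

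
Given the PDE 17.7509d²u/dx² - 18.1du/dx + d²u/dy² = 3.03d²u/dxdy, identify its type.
Rewriting in standard form: 17.7509d²u/dx² - 3.03d²u/dxdy + d²u/dy² - 18.1du/dx = 0. The second-order coefficients are A = 17.7509, B = -3.03, C = 1. Since B² - 4AC = -61.8227 < 0, this is an elliptic PDE.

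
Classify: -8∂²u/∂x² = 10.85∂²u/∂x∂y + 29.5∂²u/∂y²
Rewriting in standard form: -8∂²u/∂x² - 10.85∂²u/∂x∂y - 29.5∂²u/∂y² = 0. Elliptic (discriminant = -826.2775).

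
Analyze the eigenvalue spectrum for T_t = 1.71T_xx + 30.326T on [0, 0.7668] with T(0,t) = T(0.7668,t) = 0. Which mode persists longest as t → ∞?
Eigenvalues: λₙ = 1.71n²π²/0.7668² - 30.326.
First three modes:
  n=1: λ₁ = 1.71π²/0.7668² - 30.326 ≈ -1.623
  n=2: λ₂ = 6.84π²/0.7668² - 30.326 ≈ 84.487
  n=3: λ₃ = 15.39π²/0.7668² - 30.326 ≈ 228.004
Since 1.71π²/0.7668² ≈ 28.703 < 30.326, λ₁ < 0.
The n=1 mode grows fastest (−λₙ is largest for n=1) → dominates.
Asymptotic: T ~ c₁ sin(πx/0.7668) e^{1.623t} (exponential growth at rate −λ₁ ≈ 1.623).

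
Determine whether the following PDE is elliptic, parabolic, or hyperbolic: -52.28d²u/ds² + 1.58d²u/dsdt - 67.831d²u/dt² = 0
Coefficients: A = -52.28, B = 1.58, C = -67.831. B² - 4AC = -14182.32232, which is negative, so the equation is elliptic.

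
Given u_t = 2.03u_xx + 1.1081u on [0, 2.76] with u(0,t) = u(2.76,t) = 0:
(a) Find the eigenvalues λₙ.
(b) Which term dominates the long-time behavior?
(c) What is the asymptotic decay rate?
Eigenvalues: λₙ = 2.03n²π²/2.76² - 1.1081.
First three modes:
  n=1: λ₁ = 2.03π²/2.76² - 1.1081 ≈ 1.522
  n=2: λ₂ = 8.12π²/2.76² - 1.1081 ≈ 9.412
  n=3: λ₃ = 18.27π²/2.76² - 1.1081 ≈ 22.563
Since 2.03π²/2.76² ≈ 2.63 > 1.1081, all λₙ > 0.
The n=1 mode decays slowest → dominates as t → ∞.
Asymptotic: u ~ c₁ sin(πx/2.76) e^{-λ₁t} with decay rate λ₁ ≈ 1.522.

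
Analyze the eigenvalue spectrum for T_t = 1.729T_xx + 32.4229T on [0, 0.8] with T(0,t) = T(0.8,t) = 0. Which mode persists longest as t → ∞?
Eigenvalues: λₙ = 1.729n²π²/0.8² - 32.4229.
First three modes:
  n=1: λ₁ = 1.729π²/0.8² - 32.4229 ≈ -5.76
  n=2: λ₂ = 6.916π²/0.8² - 32.4229 ≈ 74.231
  n=3: λ₃ = 15.561π²/0.8² - 32.4229 ≈ 207.547
Since 1.729π²/0.8² ≈ 26.663 < 32.4229, λ₁ < 0.
The n=1 mode grows fastest (−λₙ is largest for n=1) → dominates.
Asymptotic: T ~ c₁ sin(πx/0.8) e^{5.76t} (exponential growth at rate −λ₁ ≈ 5.76).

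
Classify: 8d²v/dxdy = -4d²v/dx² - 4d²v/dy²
Rewriting in standard form: 4d²v/dx² + 8d²v/dxdy + 4d²v/dy² = 0. Parabolic (discriminant = 0).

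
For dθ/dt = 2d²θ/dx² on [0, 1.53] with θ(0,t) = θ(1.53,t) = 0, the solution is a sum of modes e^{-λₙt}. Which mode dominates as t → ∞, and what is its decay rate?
Eigenvalues: λₙ = 2n²π²/1.53².
First three modes:
  n=1: λ₁ = 2π²/1.53² ≈ 8.432
  n=2: λ₂ = 8π²/1.53² ≈ 33.729 (4× faster decay)
  n=3: λ₃ = 18π²/1.53² ≈ 75.891 (9× faster decay)
As t → ∞, higher modes decay exponentially faster. The n=1 mode dominates: θ ~ c₁ sin(πx/1.53) e^{-λ₁t}.
Decay rate: λ₁ = 2π²/1.53² ≈ 8.432.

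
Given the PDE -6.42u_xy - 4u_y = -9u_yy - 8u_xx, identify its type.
Rewriting in standard form: 8u_xx - 6.42u_xy + 9u_yy - 4u_y = 0. The second-order coefficients are A = 8, B = -6.42, C = 9. Since B² - 4AC = -246.7836 < 0, this is an elliptic PDE.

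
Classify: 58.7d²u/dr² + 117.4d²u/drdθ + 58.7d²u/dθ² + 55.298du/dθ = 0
Parabolic (discriminant = 0).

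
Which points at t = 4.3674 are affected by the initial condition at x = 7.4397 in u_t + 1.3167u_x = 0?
At x = 13.19025558. The characteristic carries data from (7.4397, 0) to (13.19025558, 4.3674).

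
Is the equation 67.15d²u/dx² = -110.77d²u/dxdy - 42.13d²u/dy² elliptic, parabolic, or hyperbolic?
Rewriting in standard form: 67.15d²u/dx² + 110.77d²u/dxdy + 42.13d²u/dy² = 0. Computing B² - 4AC with A = 67.15, B = 110.77, C = 42.13: discriminant = 953.8749 (positive). Answer: hyperbolic.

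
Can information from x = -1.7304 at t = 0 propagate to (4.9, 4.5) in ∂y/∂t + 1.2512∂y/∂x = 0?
No. Only data at x = -0.7304 affects (4.9, 4.5). Advection has one-way propagation along characteristics.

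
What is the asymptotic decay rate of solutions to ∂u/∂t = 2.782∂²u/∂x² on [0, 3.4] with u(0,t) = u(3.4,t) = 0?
Eigenvalues: λₙ = 2.782n²π²/3.4².
First three modes:
  n=1: λ₁ = 2.782π²/3.4² ≈ 2.375
  n=2: λ₂ = 11.128π²/3.4² ≈ 9.501 (4× faster decay)
  n=3: λ₃ = 25.038π²/3.4² ≈ 21.377 (9× faster decay)
As t → ∞, higher modes decay exponentially faster. The n=1 mode dominates: u ~ c₁ sin(πx/3.4) e^{-λ₁t}.
Decay rate: λ₁ = 2.782π²/3.4² ≈ 2.375.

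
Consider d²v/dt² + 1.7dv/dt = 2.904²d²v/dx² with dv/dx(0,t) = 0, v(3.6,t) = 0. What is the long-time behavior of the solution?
As t → ∞, v → 0. Damping (γ=1.7) dissipates energy; oscillations decay exponentially.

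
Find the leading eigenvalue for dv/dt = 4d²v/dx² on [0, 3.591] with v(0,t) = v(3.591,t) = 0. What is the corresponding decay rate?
Eigenvalues: λₙ = 4n²π²/3.591².
First three modes:
  n=1: λ₁ = 4π²/3.591² ≈ 3.061
  n=2: λ₂ = 16π²/3.591² ≈ 12.246 (4× faster decay)
  n=3: λ₃ = 36π²/3.591² ≈ 27.553 (9× faster decay)
As t → ∞, higher modes decay exponentially faster. The n=1 mode dominates: v ~ c₁ sin(πx/3.591) e^{-λ₁t}.
Decay rate: λ₁ = 4π²/3.591² ≈ 3.061.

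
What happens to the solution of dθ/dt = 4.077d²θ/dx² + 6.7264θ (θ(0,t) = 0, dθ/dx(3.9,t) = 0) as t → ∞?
θ grows unboundedly. Reaction dominates diffusion (r=6.7264 > κπ²/(4L²)≈0.66); solution grows exponentially.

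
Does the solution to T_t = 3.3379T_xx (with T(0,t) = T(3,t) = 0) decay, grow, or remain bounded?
T → 0. Heat diffuses out through both boundaries.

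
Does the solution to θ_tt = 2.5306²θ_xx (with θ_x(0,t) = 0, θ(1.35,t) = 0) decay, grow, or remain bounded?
θ oscillates (no decay). Energy is conserved; the solution oscillates indefinitely as standing waves.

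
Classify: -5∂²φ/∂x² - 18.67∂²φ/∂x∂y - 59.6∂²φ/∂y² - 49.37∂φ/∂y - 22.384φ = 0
Elliptic (discriminant = -843.4311).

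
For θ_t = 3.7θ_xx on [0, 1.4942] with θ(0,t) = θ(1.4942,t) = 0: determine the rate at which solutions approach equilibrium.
Eigenvalues: λₙ = 3.7n²π²/1.4942².
First three modes:
  n=1: λ₁ = 3.7π²/1.4942² ≈ 16.356
  n=2: λ₂ = 14.8π²/1.4942² ≈ 65.425 (4× faster decay)
  n=3: λ₃ = 33.3π²/1.4942² ≈ 147.206 (9× faster decay)
As t → ∞, higher modes decay exponentially faster. The n=1 mode dominates: θ ~ c₁ sin(πx/1.4942) e^{-λ₁t}.
Decay rate: λ₁ = 3.7π²/1.4942² ≈ 16.356.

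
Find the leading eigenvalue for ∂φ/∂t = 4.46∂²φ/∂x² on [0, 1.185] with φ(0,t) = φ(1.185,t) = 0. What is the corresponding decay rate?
Eigenvalues: λₙ = 4.46n²π²/1.185².
First three modes:
  n=1: λ₁ = 4.46π²/1.185² ≈ 31.347
  n=2: λ₂ = 17.84π²/1.185² ≈ 125.389 (4× faster decay)
  n=3: λ₃ = 40.14π²/1.185² ≈ 282.124 (9× faster decay)
As t → ∞, higher modes decay exponentially faster. The n=1 mode dominates: φ ~ c₁ sin(πx/1.185) e^{-λ₁t}.
Decay rate: λ₁ = 4.46π²/1.185² ≈ 31.347.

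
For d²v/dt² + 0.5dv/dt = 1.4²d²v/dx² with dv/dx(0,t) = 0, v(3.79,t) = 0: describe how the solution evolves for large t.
v → 0. Damping (γ=0.5) dissipates energy; oscillations decay exponentially.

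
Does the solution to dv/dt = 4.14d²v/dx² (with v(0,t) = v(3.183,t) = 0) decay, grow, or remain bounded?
v → 0. Heat diffuses out through both boundaries.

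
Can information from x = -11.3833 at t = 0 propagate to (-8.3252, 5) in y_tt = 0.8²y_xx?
Yes. The domain of dependence is [-12.3252, -4.3252], and -11.3833 ∈ [-12.3252, -4.3252].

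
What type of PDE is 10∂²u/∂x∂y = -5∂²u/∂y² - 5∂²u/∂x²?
Rewriting in standard form: 5∂²u/∂x² + 10∂²u/∂x∂y + 5∂²u/∂y² = 0. With A = 5, B = 10, C = 5, the discriminant is 0. This is a parabolic PDE.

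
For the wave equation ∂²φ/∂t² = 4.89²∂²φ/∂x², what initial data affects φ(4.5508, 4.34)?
Domain of dependence: [-16.6718, 25.7734]. Signals travel at speed 4.89, so data within |x - 4.5508| ≤ 4.89·4.34 = 21.2226 can reach the point.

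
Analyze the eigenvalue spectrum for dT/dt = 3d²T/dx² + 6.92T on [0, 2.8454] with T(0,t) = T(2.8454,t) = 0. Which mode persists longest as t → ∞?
Eigenvalues: λₙ = 3n²π²/2.8454² - 6.92.
First three modes:
  n=1: λ₁ = 3π²/2.8454² - 6.92 ≈ -3.263
  n=2: λ₂ = 12π²/2.8454² - 6.92 ≈ 7.708
  n=3: λ₃ = 27π²/2.8454² - 6.92 ≈ 25.994
Since 3π²/2.8454² ≈ 3.657 < 6.92, λ₁ < 0.
The n=1 mode grows fastest (−λₙ is largest for n=1) → dominates.
Asymptotic: T ~ c₁ sin(πx/2.8454) e^{3.263t} (exponential growth at rate −λ₁ ≈ 3.263).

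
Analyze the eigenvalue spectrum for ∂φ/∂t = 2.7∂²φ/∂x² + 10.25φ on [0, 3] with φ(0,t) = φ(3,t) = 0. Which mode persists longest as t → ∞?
Eigenvalues: λₙ = 2.7n²π²/3² - 10.25.
First three modes:
  n=1: λ₁ = 2.7π²/3² - 10.25 ≈ -7.289
  n=2: λ₂ = 10.8π²/3² - 10.25 ≈ 1.594
  n=3: λ₃ = 24.3π²/3² - 10.25 ≈ 16.398
Since 2.7π²/3² ≈ 2.961 < 10.25, λ₁ < 0.
The n=1 mode grows fastest (−λₙ is largest for n=1) → dominates.
Asymptotic: φ ~ c₁ sin(πx/3) e^{7.289t} (exponential growth at rate −λ₁ ≈ 7.289).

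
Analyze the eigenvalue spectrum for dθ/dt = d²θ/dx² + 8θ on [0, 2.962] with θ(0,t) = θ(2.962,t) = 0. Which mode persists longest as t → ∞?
Eigenvalues: λₙ = n²π²/2.962² - 8.
First three modes:
  n=1: λ₁ = π²/2.962² - 8 ≈ -6.875
  n=2: λ₂ = 4π²/2.962² - 8 ≈ -3.5
  n=3: λ₃ = 9π²/2.962² - 8 ≈ 2.124
Since π²/2.962² ≈ 1.125 < 8, λ₁ < 0.
The n=1 mode grows fastest (−λₙ is largest for n=1) → dominates.
Asymptotic: θ ~ c₁ sin(πx/2.962) e^{6.875t} (exponential growth at rate −λ₁ ≈ 6.875).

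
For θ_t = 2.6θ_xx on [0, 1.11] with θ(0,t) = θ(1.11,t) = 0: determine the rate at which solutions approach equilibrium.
Eigenvalues: λₙ = 2.6n²π²/1.11².
First three modes:
  n=1: λ₁ = 2.6π²/1.11² ≈ 20.827
  n=2: λ₂ = 10.4π²/1.11² ≈ 83.308 (4× faster decay)
  n=3: λ₃ = 23.4π²/1.11² ≈ 187.443 (9× faster decay)
As t → ∞, higher modes decay exponentially faster. The n=1 mode dominates: θ ~ c₁ sin(πx/1.11) e^{-λ₁t}.
Decay rate: λ₁ = 2.6π²/1.11² ≈ 20.827.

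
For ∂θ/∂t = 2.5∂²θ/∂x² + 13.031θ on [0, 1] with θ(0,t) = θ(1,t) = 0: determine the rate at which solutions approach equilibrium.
Eigenvalues: λₙ = 2.5n²π²/1² - 13.031.
First three modes:
  n=1: λ₁ = 2.5π² - 13.031 ≈ 11.643
  n=2: λ₂ = 10π² - 13.031 ≈ 85.665
  n=3: λ₃ = 22.5π² - 13.031 ≈ 209.035
Since 2.5π² ≈ 24.674 > 13.031, all λₙ > 0.
The n=1 mode decays slowest → dominates as t → ∞.
Asymptotic: θ ~ c₁ sin(πx/1) e^{-λ₁t} with decay rate λ₁ ≈ 11.643.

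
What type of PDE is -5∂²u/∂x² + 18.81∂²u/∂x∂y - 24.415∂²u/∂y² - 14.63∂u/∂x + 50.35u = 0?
With A = -5, B = 18.81, C = -24.415, the discriminant is -134.4839. This is an elliptic PDE.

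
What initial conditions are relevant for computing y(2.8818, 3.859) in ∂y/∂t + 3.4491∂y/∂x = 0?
A single point: x = -10.4282769. The characteristic through (2.8818, 3.859) is x - 3.4491t = const, so x = 2.8818 - 3.4491·3.859 = -10.4282769.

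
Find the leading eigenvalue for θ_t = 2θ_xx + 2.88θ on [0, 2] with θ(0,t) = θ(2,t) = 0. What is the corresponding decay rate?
Eigenvalues: λₙ = 2n²π²/2² - 2.88.
First three modes:
  n=1: λ₁ = 2π²/2² - 2.88 ≈ 2.055
  n=2: λ₂ = 8π²/2² - 2.88 ≈ 16.859
  n=3: λ₃ = 18π²/2² - 2.88 ≈ 41.533
Since 2π²/2² ≈ 4.935 > 2.88, all λₙ > 0.
The n=1 mode decays slowest → dominates as t → ∞.
Asymptotic: θ ~ c₁ sin(πx/2) e^{-λ₁t} with decay rate λ₁ ≈ 2.055.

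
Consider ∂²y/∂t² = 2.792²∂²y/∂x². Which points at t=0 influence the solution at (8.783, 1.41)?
Domain of dependence: [4.84628, 12.71972]. Signals travel at speed 2.792, so data within |x - 8.783| ≤ 2.792·1.41 = 3.93672 can reach the point.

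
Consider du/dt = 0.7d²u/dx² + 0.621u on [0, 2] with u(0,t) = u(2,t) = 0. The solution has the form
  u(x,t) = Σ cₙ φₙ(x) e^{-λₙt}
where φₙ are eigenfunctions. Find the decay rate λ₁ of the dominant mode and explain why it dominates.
Eigenvalues: λₙ = 0.7n²π²/2² - 0.621.
First three modes:
  n=1: λ₁ = 0.7π²/2² - 0.621 ≈ 1.106
  n=2: λ₂ = 2.8π²/2² - 0.621 ≈ 6.288
  n=3: λ₃ = 6.3π²/2² - 0.621 ≈ 14.924
Since 0.7π²/2² ≈ 1.727 > 0.621, all λₙ > 0.
The n=1 mode decays slowest → dominates as t → ∞.
Asymptotic: u ~ c₁ sin(πx/2) e^{-λ₁t} with decay rate λ₁ ≈ 1.106.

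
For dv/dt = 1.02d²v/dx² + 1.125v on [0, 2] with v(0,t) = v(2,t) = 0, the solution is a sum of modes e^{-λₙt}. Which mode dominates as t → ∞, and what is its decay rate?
Eigenvalues: λₙ = 1.02n²π²/2² - 1.125.
First three modes:
  n=1: λ₁ = 1.02π²/2² - 1.125 ≈ 1.392
  n=2: λ₂ = 4.08π²/2² - 1.125 ≈ 8.942
  n=3: λ₃ = 9.18π²/2² - 1.125 ≈ 21.526
Since 1.02π²/2² ≈ 2.517 > 1.125, all λₙ > 0.
The n=1 mode decays slowest → dominates as t → ∞.
Asymptotic: v ~ c₁ sin(πx/2) e^{-λ₁t} with decay rate λ₁ ≈ 1.392.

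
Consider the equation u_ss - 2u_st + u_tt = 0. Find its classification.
Parabolic. (A = 1, B = -2, C = 1 gives B² - 4AC = 0.)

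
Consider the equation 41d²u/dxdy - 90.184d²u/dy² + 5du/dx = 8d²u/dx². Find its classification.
Rewriting in standard form: -8d²u/dx² + 41d²u/dxdy - 90.184d²u/dy² + 5du/dx = 0. Elliptic. (A = -8, B = 41, C = -90.184 gives B² - 4AC = -1204.888.)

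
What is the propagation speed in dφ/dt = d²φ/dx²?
Infinite. The heat equation is parabolic, not hyperbolic, so disturbances propagate instantly.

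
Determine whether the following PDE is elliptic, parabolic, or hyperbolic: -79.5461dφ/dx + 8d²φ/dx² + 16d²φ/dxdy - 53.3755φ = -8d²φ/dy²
Rewriting in standard form: 8d²φ/dx² + 16d²φ/dxdy + 8d²φ/dy² - 79.5461dφ/dx - 53.3755φ = 0. Coefficients: A = 8, B = 16, C = 8. B² - 4AC = 0, which is zero, so the equation is parabolic.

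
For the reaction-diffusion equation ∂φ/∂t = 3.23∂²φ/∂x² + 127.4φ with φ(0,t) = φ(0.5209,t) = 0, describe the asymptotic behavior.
φ grows unboundedly. Reaction dominates diffusion (r=127.4 > κπ²/L²≈117.49); solution grows exponentially.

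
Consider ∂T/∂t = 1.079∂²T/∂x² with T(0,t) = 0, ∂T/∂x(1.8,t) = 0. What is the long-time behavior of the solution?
As t → ∞, T → 0. Heat escapes through the Dirichlet boundary.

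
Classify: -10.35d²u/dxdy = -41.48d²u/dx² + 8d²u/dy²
Rewriting in standard form: 41.48d²u/dx² - 10.35d²u/dxdy - 8d²u/dy² = 0. Hyperbolic (discriminant = 1434.4825).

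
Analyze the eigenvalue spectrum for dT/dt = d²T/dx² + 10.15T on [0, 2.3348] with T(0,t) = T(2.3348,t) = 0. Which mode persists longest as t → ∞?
Eigenvalues: λₙ = n²π²/2.3348² - 10.15.
First three modes:
  n=1: λ₁ = π²/2.3348² - 10.15 ≈ -8.339
  n=2: λ₂ = 4π²/2.3348² - 10.15 ≈ -2.908
  n=3: λ₃ = 9π²/2.3348² - 10.15 ≈ 6.145
Since π²/2.3348² ≈ 1.811 < 10.15, λ₁ < 0.
The n=1 mode grows fastest (−λₙ is largest for n=1) → dominates.
Asymptotic: T ~ c₁ sin(πx/2.3348) e^{8.339t} (exponential growth at rate −λ₁ ≈ 8.339).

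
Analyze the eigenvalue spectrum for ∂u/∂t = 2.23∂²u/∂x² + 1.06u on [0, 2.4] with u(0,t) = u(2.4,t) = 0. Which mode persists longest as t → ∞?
Eigenvalues: λₙ = 2.23n²π²/2.4² - 1.06.
First three modes:
  n=1: λ₁ = 2.23π²/2.4² - 1.06 ≈ 2.761
  n=2: λ₂ = 8.92π²/2.4² - 1.06 ≈ 14.224
  n=3: λ₃ = 20.07π²/2.4² - 1.06 ≈ 33.329
Since 2.23π²/2.4² ≈ 3.821 > 1.06, all λₙ > 0.
The n=1 mode decays slowest → dominates as t → ∞.
Asymptotic: u ~ c₁ sin(πx/2.4) e^{-λ₁t} with decay rate λ₁ ≈ 2.761.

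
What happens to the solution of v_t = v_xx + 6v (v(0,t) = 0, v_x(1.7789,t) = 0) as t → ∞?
v grows unboundedly. Reaction dominates diffusion (r=6 > κπ²/(4L²)≈0.78); solution grows exponentially.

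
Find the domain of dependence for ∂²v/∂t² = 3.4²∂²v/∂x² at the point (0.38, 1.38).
Domain of dependence: [-4.312, 5.072]. Signals travel at speed 3.4, so data within |x - 0.38| ≤ 3.4·1.38 = 4.692 can reach the point.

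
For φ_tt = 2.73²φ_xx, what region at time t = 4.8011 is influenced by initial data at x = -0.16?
Domain of influence: [-13.267003, 12.947003]. Data at x = -0.16 spreads outward at speed 2.73.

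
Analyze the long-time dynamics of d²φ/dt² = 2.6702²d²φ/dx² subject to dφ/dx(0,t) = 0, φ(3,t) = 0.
Long-time behavior: φ oscillates (no decay). Energy is conserved; the solution oscillates indefinitely as standing waves.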